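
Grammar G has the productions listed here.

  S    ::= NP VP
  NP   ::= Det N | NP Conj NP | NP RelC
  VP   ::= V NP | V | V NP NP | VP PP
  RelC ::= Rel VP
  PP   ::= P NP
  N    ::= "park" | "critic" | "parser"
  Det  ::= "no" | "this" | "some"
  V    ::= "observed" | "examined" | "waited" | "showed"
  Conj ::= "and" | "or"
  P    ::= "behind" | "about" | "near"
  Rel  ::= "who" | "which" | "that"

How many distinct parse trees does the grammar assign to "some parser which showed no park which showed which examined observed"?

3

Two of the 3 distinct bracketings:
[S [NP [NP [Det some] [N parser]] [RelC [Rel which] [VP [V showed] [NP [NP [NP [Det no] [N park]] [RelC [Rel which] [VP [V showed]]]] [RelC [Rel which] [VP [V examined]]]]]]] [VP [V observed]]]
[S [NP [NP [NP [Det some] [N parser]] [RelC [Rel which] [VP [V showed] [NP [NP [Det no] [N park]] [RelC [Rel which] [VP [V showed]]]]]]] [RelC [Rel which] [VP [V examined]]]] [VP [V observed]]]
The trees differ in how a recursive rule is bracketed over the same span.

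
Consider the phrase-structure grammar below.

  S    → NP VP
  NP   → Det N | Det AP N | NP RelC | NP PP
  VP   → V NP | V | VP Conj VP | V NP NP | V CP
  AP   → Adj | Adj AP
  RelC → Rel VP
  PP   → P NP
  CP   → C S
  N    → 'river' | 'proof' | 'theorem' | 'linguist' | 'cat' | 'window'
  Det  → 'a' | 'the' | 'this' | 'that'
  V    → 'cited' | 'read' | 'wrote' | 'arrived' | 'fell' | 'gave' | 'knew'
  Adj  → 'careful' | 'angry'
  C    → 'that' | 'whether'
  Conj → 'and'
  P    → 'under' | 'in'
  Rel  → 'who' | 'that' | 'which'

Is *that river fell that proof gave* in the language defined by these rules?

Ungrammatical

For S → NP VP, the only prefix that parses as NP is 'that river', but the remainder 'fell that proof gave' is not a VP under these rules.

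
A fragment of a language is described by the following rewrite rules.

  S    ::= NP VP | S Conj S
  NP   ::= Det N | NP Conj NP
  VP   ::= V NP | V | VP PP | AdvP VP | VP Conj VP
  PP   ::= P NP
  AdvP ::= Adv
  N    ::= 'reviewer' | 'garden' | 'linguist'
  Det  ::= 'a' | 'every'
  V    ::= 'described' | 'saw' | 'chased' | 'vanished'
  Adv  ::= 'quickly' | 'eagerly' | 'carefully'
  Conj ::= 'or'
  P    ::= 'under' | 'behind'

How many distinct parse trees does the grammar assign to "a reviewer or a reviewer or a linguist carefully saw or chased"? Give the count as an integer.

Two of the 4 distinct bracketings:
[S [NP [NP [Det a] [N reviewer]] [Conj or] [NP [NP [Det a] [N reviewer]] [Conj or] [NP [Det a] [N linguist]]]] [VP [AdvP [Adv carefully]] [VP [VP [V saw]] [Conj or] [VP [V chased]]]]]
[S [NP [NP [Det a] [N reviewer]] [Conj or] [NP [NP [Det a] [N reviewer]] [Conj or] [NP [Det a] [N linguist]]]] [VP [VP [AdvP [Adv carefully]] [VP [V saw]]] [Conj or] [VP [V chased]]]]
The trees differ in how a recursive rule is bracketed over the same span.

4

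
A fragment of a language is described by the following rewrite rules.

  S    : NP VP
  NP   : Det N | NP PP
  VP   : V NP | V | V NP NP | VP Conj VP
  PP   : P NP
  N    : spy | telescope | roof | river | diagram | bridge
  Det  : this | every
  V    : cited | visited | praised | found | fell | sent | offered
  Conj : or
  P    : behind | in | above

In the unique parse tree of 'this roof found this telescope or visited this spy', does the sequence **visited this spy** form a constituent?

[S [NP [Det this] [N roof]] [VP [VP [V found] [NP [Det this] [N telescope]]] [Conj or] [VP [V visited] [NP [Det this] [N spy]]]]]
The words 'visited this spy' are exhaustively dominated by a single VP node (built by VP → V NP), so they form a constituent.

Yes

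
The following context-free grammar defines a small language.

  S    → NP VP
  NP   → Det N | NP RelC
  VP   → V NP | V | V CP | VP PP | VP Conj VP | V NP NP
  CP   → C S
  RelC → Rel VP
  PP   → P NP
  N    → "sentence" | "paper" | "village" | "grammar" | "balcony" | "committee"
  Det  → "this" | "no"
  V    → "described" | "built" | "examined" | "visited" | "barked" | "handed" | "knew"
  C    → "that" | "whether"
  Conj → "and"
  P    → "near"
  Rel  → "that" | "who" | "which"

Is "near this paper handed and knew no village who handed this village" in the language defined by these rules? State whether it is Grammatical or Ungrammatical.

Ungrammatical

For S → NP VP, no prefix of the string parses as an NP.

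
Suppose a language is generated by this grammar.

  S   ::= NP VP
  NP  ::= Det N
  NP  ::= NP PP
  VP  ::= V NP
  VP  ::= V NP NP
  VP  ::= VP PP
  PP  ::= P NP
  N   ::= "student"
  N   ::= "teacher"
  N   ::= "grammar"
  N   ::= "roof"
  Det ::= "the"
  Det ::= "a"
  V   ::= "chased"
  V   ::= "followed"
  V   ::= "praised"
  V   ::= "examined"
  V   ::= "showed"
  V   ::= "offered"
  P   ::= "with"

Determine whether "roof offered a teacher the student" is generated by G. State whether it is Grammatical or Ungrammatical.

For S → NP VP, no prefix of the string parses as an NP.

Ungrammatical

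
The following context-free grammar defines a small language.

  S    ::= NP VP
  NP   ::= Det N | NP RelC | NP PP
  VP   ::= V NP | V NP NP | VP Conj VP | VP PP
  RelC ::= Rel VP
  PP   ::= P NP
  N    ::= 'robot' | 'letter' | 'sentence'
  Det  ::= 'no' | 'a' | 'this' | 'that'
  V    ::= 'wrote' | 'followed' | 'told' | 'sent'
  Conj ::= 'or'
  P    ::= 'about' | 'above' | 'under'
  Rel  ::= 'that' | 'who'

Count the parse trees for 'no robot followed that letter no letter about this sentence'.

2

The two bracketings:
[S [NP [Det no] [N robot]] [VP [V followed] [NP [Det that] [N letter]] [NP [NP [Det no] [N letter]] [PP [P about] [NP [Det this] [N sentence]]]]]]
[S [NP [Det no] [N robot]] [VP [VP [V followed] [NP [Det that] [N letter]] [NP [Det no] [N letter]]] [PP [P about] [NP [Det this] [N sentence]]]]]
The difference turns on whether NP → NP PP is used at the relevant span, versus an alternative expansion of NP.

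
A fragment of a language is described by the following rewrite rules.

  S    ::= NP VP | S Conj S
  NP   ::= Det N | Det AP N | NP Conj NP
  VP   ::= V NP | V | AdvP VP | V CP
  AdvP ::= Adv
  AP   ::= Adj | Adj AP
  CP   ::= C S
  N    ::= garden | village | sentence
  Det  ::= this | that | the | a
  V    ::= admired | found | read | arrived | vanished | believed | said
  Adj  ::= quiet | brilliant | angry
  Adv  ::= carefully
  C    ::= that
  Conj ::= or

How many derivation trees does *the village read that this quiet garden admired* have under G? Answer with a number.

1

[S [NP [Det the] [N village]] [VP [V read] [CP [C that] [S [NP [Det this] [AP [Adj quiet]] [N garden]] [VP [V admired]]]]]]
No rule offers an alternative attachment or grouping for any span, so this is the only derivation.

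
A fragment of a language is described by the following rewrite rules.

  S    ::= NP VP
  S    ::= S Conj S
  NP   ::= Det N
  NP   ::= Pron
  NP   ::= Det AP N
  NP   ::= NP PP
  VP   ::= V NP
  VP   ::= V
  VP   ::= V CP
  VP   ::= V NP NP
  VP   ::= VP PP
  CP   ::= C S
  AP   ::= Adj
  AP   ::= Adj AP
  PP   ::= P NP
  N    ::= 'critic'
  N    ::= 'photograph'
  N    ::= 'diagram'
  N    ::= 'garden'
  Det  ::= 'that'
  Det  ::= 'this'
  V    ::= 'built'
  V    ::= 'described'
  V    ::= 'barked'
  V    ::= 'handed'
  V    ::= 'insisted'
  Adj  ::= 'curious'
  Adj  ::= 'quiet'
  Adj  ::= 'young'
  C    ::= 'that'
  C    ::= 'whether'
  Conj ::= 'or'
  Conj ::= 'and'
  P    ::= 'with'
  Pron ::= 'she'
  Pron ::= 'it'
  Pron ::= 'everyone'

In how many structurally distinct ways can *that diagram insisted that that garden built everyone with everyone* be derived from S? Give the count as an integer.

3

Two of the 3 distinct bracketings:
[S [NP [Det that] [N diagram]] [VP [V insisted] [CP [C that] [S [NP [Det that] [N garden]] [VP [V built] [NP [NP [Pron everyone]] [PP [P with] [NP [Pron everyone]]]]]]]]]
[S [NP [Det that] [N diagram]] [VP [V insisted] [CP [C that] [S [NP [Det that] [N garden]] [VP [VP [V built] [NP [Pron everyone]]] [PP [P with] [NP [Pron everyone]]]]]]]]
The difference turns on whether NP → NP PP is used at the relevant span, versus an alternative expansion of NP.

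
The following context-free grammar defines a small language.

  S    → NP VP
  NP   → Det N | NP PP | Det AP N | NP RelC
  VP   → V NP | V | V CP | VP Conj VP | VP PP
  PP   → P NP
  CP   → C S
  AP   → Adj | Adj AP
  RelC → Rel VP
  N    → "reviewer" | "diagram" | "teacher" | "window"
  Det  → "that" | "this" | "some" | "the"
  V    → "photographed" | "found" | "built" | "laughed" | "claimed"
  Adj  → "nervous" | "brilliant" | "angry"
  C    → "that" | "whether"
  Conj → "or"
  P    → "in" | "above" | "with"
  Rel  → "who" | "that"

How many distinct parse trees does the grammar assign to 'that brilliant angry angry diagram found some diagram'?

1

[S [NP [Det that] [AP [Adj brilliant] [AP [Adj angry] [AP [Adj angry]]]] [N diagram]] [VP [V found] [NP [Det some] [N diagram]]]]
No rule offers an alternative attachment or grouping for any span, so this is the only derivation.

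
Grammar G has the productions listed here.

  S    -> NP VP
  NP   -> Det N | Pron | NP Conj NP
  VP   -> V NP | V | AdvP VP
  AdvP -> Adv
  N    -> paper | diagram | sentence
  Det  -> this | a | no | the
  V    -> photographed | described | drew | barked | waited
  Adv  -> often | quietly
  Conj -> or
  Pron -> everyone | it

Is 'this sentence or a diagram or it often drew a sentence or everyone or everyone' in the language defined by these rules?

Grammatical

S
  NP
    NP
      Det: this
      N: sentence
    Conj: or
    NP
      NP
        Det: a
        N: diagram
      Conj: or
      NP
        Pron: it
  VP
    AdvP
      Adv: often
    VP
      V: drew
      NP
        NP
          Det: a
          N: sentence
        Conj: or
        NP
          NP
            Pron: everyone
          Conj: or
          NP
            Pron: everyone
Each bracket corresponds to one application of a listed rule, so the string is derivable from S.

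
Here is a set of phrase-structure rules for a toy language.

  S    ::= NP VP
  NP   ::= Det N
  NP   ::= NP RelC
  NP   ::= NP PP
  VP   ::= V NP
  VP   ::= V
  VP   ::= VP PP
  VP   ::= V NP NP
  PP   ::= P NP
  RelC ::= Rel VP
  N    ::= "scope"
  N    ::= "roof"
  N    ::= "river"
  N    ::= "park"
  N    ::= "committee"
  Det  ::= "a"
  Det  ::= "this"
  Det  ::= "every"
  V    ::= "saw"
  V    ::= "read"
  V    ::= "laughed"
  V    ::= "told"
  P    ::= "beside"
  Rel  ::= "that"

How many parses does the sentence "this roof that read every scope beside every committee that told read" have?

7

Two of the 7 distinct bracketings:
[S [NP [NP [Det this] [N roof]] [RelC [Rel that] [VP [V read] [NP [NP [NP [Det every] [N scope]] [PP [P beside] [NP [Det every] [N committee]]]] [RelC [Rel that] [VP [V told]]]]]]] [VP [V read]]]
[S [NP [NP [Det this] [N roof]] [RelC [Rel that] [VP [V read] [NP [NP [Det every] [N scope]] [PP [P beside] [NP [NP [Det every] [N committee]] [RelC [Rel that] [VP [V told]]]]]]]]] [VP [V read]]]
The trees differ in how a recursive rule is bracketed over the same span.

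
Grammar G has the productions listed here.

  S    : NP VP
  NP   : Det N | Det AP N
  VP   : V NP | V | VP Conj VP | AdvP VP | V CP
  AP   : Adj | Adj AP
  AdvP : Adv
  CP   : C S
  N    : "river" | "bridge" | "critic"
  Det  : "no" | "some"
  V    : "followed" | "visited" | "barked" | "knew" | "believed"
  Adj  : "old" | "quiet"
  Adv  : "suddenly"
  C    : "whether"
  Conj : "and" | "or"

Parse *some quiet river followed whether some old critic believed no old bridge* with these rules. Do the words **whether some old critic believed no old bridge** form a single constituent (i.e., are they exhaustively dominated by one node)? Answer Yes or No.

Yes

[S [NP [Det some] [AP [Adj quiet]] [N river]] [VP [V followed] [CP [C whether] [S [NP [Det some] [AP [Adj old]] [N critic]] [VP [V believed] [NP [Det no] [AP [Adj old]] [N bridge]]]]]]]
The words 'whether some old critic believed no old bridge' are exhaustively dominated by a single CP node (built by CP → C S), so they form a constituent.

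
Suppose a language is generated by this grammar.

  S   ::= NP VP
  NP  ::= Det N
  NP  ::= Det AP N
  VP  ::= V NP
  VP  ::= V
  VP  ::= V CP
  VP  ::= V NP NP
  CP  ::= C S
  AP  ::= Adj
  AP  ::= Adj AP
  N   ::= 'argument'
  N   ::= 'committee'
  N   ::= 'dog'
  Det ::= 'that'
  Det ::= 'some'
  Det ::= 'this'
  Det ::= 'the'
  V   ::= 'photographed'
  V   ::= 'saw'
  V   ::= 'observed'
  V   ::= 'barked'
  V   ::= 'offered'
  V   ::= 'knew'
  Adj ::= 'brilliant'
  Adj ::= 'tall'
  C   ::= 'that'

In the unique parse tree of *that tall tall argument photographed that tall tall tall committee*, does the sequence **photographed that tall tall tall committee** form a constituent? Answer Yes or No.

[S [NP [Det that] [AP [Adj tall] [AP [Adj tall]]] [N argument]] [VP [V photographed] [NP [Det that] [AP [Adj tall] [AP [Adj tall] [AP [Adj tall]]]] [N committee]]]]
The words 'photographed that tall tall tall committee' are exhaustively dominated by a single VP node (built by VP → V NP), so they form a constituent.

Yes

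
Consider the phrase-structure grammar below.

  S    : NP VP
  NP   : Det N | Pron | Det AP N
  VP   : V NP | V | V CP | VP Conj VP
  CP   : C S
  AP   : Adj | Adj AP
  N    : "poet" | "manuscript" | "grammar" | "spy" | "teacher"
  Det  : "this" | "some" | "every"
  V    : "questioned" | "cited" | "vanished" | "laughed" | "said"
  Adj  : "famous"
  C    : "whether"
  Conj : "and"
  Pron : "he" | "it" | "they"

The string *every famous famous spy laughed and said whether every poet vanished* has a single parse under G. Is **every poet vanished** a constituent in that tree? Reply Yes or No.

[S [NP [Det every] [AP [Adj famous] [AP [Adj famous]]] [N spy]] [VP [VP [V laughed]] [Conj and] [VP [V said] [CP [C whether] [S [NP [Det every] [N poet]] [VP [V vanished]]]]]]]
The words 'every poet vanished' are exhaustively dominated by a single S node (built by S → NP VP), so they form a constituent.

Yes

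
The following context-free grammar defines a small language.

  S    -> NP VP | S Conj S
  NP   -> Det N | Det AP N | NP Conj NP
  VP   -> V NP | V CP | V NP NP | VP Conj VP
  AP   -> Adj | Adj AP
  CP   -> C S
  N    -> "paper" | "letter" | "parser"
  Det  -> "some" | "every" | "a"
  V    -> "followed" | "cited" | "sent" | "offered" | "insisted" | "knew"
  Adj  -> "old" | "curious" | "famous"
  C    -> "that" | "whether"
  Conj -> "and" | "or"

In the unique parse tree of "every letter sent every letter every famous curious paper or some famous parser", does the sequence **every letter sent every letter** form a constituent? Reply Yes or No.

No

[S [NP [Det every] [N letter]] [VP [V sent] [NP [Det every] [N letter]] [NP [NP [Det every] [AP [Adj famous] [AP [Adj curious]]] [N paper]] [Conj or] [NP [Det some] [AP [Adj famous]] [N parser]]]]]
The smallest constituent containing 'every letter sent every letter' is the S spanning 'every letter sent every letter every famous curious paper or some famous parser'; no single node in the tree dominates exactly the given words.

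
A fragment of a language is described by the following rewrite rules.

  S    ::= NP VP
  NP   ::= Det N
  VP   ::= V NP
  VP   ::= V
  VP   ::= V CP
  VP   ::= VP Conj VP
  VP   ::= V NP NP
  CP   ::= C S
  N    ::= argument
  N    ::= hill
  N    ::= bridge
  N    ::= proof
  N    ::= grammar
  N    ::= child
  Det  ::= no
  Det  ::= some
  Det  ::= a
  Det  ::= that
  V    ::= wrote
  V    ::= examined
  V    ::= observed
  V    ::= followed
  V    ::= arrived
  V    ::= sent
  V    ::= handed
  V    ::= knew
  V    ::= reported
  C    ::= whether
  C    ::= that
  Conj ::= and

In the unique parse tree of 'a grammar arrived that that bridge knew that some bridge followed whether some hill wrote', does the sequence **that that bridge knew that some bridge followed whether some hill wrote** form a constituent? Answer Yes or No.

[S [NP [Det a] [N grammar]] [VP [V arrived] [CP [C that] [S [NP [Det that] [N bridge]] [VP [V knew] [CP [C that] [S [NP [Det some] [N bridge]] [VP [V followed] [CP [C whether] [S [NP [Det some] [N hill]] [VP [V wrote]]]]]]]]]]]]
The words 'that that bridge knew that some bridge followed whether some hill wrote' are exhaustively dominated by a single CP node (built by CP → C S), so they form a constituent.

Yes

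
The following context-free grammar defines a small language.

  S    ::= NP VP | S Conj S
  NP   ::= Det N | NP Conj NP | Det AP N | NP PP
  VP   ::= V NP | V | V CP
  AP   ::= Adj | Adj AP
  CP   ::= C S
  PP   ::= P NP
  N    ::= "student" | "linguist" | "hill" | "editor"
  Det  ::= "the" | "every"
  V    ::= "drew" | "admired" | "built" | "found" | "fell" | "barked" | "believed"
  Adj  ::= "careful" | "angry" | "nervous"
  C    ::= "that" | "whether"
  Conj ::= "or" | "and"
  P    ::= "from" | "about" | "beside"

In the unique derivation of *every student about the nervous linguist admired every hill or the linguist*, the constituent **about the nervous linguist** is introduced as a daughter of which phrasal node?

S
  NP
    NP
      Det: every
      N: student
    PP
      P: about
      NP
        Det: the
        AP
          Adj: nervous
        N: linguist
  VP
    V: admired
    NP
      NP
        Det: every
        N: hill
      Conj: or
      NP
        Det: the
        N: linguist
The span 'about the nervous linguist' is the PP node built by PP → P NP.
Its mother is the NP built by NP → NP PP.

NP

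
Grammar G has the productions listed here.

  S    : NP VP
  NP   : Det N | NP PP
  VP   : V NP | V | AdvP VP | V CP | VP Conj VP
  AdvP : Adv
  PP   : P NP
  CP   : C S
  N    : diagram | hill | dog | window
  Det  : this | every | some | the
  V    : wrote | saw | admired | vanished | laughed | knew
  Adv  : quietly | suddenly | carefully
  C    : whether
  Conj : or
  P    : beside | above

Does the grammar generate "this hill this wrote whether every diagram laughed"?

Ungrammatical

An N word can never sit immediately before a Det word in any string this grammar generates, so the substring 'hill this' rules out a derivation.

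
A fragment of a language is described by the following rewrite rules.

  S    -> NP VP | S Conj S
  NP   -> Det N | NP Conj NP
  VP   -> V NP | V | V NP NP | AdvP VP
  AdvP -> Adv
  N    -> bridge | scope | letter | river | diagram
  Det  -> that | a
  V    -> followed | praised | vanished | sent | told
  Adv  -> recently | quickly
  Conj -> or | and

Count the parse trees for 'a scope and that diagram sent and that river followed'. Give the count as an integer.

[S [S [NP [NP [Det a] [N scope]] [Conj and] [NP [Det that] [N diagram]]] [VP [V sent]]] [Conj and] [S [NP [Det that] [N river]] [VP [V followed]]]]
No rule offers an alternative attachment or grouping for any span, so this is the only derivation.

1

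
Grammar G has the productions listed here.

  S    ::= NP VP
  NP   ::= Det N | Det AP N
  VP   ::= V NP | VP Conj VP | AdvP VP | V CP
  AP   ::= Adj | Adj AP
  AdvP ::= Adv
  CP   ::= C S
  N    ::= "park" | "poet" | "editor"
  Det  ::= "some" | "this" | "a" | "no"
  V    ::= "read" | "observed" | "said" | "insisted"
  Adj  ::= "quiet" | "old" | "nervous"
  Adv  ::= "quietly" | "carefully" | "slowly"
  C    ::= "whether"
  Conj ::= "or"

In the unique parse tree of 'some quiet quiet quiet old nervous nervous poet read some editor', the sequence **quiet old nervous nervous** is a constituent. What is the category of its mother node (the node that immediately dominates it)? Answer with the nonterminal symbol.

S
  NP
    Det: some
    AP
      Adj: quiet
      AP
        Adj: quiet
        AP
          Adj: quiet
          AP
            Adj: old
            AP
              Adj: nervous
              AP
                Adj: nervous
    N: poet
  VP
    V: read
    NP
      Det: some
      N: editor
The span 'quiet old nervous nervous' is the AP node built by AP → Adj AP.
Its mother is the AP built by AP → Adj AP.

AP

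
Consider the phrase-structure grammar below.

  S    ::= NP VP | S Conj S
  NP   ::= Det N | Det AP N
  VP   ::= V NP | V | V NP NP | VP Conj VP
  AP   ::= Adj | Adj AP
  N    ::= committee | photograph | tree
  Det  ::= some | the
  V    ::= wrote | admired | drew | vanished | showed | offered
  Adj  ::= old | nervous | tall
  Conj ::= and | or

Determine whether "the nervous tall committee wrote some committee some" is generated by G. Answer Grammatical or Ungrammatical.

Ungrammatical

For S → NP VP, the only prefix that parses as NP is 'the nervous tall committee', but the remainder 'wrote some committee some' is not a VP under these rules. The alternative S rule S → S Conj S likewise has no satisfying split.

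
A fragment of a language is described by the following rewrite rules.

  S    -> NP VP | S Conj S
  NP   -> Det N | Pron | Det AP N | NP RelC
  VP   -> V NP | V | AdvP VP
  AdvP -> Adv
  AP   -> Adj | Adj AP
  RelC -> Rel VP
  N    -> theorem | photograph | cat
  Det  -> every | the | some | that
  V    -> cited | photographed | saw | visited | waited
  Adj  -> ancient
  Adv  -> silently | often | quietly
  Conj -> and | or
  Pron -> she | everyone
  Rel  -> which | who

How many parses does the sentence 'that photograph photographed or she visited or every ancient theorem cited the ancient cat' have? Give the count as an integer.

The two bracketings:
[S [S [NP [Det that] [N photograph]] [VP [V photographed]]] [Conj or] [S [S [NP [Pron she]] [VP [V visited]]] [Conj or] [S [NP [Det every] [AP [Adj ancient]] [N theorem]] [VP [V cited] [NP [Det the] [AP [Adj ancient]] [N cat]]]]]]
[S [S [S [NP [Det that] [N photograph]] [VP [V photographed]]] [Conj or] [S [NP [Pron she]] [VP [V visited]]]] [Conj or] [S [NP [Det every] [AP [Adj ancient]] [N theorem]] [VP [V cited] [NP [Det the] [AP [Adj ancient]] [N cat]]]]]
The trees differ in how a recursive rule is bracketed over the same span.

2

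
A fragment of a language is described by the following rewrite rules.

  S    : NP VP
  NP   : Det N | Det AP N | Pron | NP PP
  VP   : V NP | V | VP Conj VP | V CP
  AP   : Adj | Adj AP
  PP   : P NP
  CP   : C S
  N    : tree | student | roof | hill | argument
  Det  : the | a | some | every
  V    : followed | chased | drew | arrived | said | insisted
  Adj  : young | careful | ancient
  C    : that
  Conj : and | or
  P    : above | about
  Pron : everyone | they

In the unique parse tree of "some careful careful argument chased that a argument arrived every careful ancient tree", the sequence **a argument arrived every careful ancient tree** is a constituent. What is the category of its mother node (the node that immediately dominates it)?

CP

[S [NP [Det some] [AP [Adj careful] [AP [Adj careful]]] [N argument]] [VP [V chased] [CP [C that] [S [NP [Det a] [N argument]] [VP [V arrived] [NP [Det every] [AP [Adj careful] [AP [Adj ancient]]] [N tree]]]]]]]
The span 'a argument arrived every careful ancient tree' is the S node built by S → NP VP.
Its mother is the CP built by CP → C S.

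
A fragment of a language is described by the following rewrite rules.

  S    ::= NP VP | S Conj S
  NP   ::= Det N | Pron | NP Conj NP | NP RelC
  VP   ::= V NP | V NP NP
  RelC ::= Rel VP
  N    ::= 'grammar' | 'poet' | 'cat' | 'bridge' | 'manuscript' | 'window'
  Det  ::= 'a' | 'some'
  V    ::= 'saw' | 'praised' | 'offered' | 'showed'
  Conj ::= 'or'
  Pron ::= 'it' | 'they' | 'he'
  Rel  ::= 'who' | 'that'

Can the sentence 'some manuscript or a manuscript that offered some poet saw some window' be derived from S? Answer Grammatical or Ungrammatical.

[S [NP [NP [Det some] [N manuscript]] [Conj or] [NP [NP [Det a] [N manuscript]] [RelC [Rel that] [VP [V offered] [NP [Det some] [N poet]]]]]] [VP [V saw] [NP [Det some] [N window]]]]
Each bracket corresponds to one application of a listed rule, so the string is derivable from S.

Grammatical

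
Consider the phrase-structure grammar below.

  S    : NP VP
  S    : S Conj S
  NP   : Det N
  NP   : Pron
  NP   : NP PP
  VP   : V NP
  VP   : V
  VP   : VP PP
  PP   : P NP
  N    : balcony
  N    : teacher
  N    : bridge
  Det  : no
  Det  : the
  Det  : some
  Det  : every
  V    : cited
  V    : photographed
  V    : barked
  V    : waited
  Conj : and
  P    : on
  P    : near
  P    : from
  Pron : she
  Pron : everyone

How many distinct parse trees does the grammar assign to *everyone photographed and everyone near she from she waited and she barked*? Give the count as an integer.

4

Two of the 4 distinct bracketings:
[S [S [NP [Pron everyone]] [VP [V photographed]]] [Conj and] [S [S [NP [NP [Pron everyone]] [PP [P near] [NP [NP [Pron she]] [PP [P from] [NP [Pron she]]]]]] [VP [V waited]]] [Conj and] [S [NP [Pron she]] [VP [V barked]]]]]
[S [S [NP [Pron everyone]] [VP [V photographed]]] [Conj and] [S [S [NP [NP [NP [Pron everyone]] [PP [P near] [NP [Pron she]]]] [PP [P from] [NP [Pron she]]]] [VP [V waited]]] [Conj and] [S [NP [Pron she]] [VP [V barked]]]]]
The trees differ in how a recursive rule is bracketed over the same span.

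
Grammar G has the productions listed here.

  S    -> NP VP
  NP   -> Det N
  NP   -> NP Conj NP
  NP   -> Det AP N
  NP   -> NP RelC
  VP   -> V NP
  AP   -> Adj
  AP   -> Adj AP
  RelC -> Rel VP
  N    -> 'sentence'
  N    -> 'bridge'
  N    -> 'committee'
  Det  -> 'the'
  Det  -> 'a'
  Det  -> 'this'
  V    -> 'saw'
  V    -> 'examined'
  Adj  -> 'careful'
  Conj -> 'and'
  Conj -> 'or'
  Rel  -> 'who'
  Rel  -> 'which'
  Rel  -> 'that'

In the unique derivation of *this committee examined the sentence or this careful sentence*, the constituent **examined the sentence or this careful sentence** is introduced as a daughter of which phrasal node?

S

S
  NP
    Det: this
    N: committee
  VP
    V: examined
    NP
      NP
        Det: the
        N: sentence
      Conj: or
      NP
        Det: this
        AP
          Adj: careful
        N: sentence
The span 'examined the sentence or this careful sentence' is the VP node built by VP → V NP.
Its mother is the S built by S → NP VP.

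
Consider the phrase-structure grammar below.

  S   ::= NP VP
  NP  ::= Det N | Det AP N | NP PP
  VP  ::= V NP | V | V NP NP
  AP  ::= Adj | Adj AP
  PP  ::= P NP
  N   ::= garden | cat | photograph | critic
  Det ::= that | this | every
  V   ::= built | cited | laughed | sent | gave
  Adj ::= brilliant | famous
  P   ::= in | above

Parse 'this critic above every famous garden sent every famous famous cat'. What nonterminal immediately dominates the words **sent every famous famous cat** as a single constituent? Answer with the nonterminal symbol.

[S [NP [NP [Det this] [N critic]] [PP [P above] [NP [Det every] [AP [Adj famous]] [N garden]]]] [VP [V sent] [NP [Det every] [AP [Adj famous] [AP [Adj famous]]] [N cat]]]]
The span 'sent every famous famous cat' is the VP node built by VP → V NP.

VP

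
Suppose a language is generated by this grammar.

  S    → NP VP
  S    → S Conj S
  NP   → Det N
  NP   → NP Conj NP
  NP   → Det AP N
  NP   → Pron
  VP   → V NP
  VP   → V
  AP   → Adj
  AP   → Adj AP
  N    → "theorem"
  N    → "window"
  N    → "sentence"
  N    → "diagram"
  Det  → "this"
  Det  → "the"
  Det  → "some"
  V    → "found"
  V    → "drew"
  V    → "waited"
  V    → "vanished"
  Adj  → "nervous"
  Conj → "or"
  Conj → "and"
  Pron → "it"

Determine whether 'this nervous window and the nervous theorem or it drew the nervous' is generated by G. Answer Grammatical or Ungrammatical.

For S → NP VP, every NP-prefix leaves a non-VP remainder: after 'this nervous window' the remainder is not a VP; after 'this nervous window and the nervous theorem' the remainder is not a VP; after 'this nervous window and the nervous theorem or it' the remainder is not a VP. The alternative S rule S → S Conj S likewise has no satisfying split.

Ungrammatical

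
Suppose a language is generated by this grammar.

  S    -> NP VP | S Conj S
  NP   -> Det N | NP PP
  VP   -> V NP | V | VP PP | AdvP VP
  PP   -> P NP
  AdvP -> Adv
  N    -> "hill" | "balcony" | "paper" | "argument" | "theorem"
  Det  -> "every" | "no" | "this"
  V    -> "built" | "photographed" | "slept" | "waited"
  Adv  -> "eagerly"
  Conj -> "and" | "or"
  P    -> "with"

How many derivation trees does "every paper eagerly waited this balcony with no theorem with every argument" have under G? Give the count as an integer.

Two of the 9 distinct bracketings:
[S [NP [Det every] [N paper]] [VP [VP [AdvP [Adv eagerly]] [VP [V waited] [NP [Det this] [N balcony]]]] [PP [P with] [NP [NP [Det no] [N theorem]] [PP [P with] [NP [Det every] [N argument]]]]]]]
[S [NP [Det every] [N paper]] [VP [VP [VP [AdvP [Adv eagerly]] [VP [V waited] [NP [Det this] [N balcony]]]] [PP [P with] [NP [Det no] [N theorem]]]] [PP [P with] [NP [Det every] [N argument]]]]]
The difference turns on whether NP → NP PP is used at the relevant span, versus an alternative expansion of NP.

9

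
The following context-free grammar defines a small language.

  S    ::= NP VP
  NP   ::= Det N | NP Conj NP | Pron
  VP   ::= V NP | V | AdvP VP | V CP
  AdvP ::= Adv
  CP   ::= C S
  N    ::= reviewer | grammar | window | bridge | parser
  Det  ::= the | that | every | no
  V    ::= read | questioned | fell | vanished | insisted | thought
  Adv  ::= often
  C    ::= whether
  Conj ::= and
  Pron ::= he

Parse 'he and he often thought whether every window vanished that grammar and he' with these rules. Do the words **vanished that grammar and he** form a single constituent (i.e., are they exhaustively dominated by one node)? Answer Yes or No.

Yes

[S [NP [NP [Pron he]] [Conj and] [NP [Pron he]]] [VP [AdvP [Adv often]] [VP [V thought] [CP [C whether] [S [NP [Det every] [N window]] [VP [V vanished] [NP [NP [Det that] [N grammar]] [Conj and] [NP [Pron he]]]]]]]]]
The words 'vanished that grammar and he' are exhaustively dominated by a single VP node (built by VP → V NP), so they form a constituent.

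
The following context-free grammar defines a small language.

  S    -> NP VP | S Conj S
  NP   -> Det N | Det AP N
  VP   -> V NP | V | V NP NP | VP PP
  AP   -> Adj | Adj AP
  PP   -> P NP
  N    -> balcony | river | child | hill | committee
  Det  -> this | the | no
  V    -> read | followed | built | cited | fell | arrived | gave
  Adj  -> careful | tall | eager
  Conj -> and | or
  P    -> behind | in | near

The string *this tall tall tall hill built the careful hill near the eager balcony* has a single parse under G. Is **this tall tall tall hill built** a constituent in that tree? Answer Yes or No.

No

[S [NP [Det this] [AP [Adj tall] [AP [Adj tall] [AP [Adj tall]]]] [N hill]] [VP [VP [V built] [NP [Det the] [AP [Adj careful]] [N hill]]] [PP [P near] [NP [Det the] [AP [Adj eager]] [N balcony]]]]]
The smallest constituent containing 'this tall tall tall hill built' is the S spanning 'this tall tall tall hill built the careful hill near the eager balcony'; no single node in the tree dominates exactly the given words.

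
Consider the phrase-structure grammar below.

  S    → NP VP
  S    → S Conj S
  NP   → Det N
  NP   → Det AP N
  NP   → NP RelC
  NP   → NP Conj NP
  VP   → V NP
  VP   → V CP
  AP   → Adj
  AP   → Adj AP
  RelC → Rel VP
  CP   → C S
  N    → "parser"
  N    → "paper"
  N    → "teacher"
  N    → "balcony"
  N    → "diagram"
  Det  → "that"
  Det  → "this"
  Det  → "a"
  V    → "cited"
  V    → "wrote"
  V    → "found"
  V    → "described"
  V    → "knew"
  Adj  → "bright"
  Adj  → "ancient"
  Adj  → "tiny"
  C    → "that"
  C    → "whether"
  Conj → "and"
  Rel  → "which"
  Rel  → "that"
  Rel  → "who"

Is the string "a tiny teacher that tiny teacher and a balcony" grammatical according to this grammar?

Ungrammatical

For S → NP VP, the only prefix that parses as NP is 'a tiny teacher', but the remainder 'that tiny teacher and a balcony' is not a VP under these rules. The alternative S rule S → S Conj S likewise has no satisfying split.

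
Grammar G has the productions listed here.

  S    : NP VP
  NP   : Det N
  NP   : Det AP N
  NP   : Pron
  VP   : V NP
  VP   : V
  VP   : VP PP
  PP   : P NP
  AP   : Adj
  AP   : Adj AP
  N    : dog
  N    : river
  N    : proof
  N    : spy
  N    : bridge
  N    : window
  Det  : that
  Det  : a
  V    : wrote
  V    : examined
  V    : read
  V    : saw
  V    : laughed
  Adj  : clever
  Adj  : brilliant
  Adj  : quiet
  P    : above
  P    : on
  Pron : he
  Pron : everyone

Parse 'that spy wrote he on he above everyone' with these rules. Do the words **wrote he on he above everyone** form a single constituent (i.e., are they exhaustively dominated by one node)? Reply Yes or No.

Yes

[S [NP [Det that] [N spy]] [VP [VP [VP [V wrote] [NP [Pron he]]] [PP [P on] [NP [Pron he]]]] [PP [P above] [NP [Pron everyone]]]]]
The words 'wrote he on he above everyone' are exhaustively dominated by a single VP node (built by VP → VP PP), so they form a constituent.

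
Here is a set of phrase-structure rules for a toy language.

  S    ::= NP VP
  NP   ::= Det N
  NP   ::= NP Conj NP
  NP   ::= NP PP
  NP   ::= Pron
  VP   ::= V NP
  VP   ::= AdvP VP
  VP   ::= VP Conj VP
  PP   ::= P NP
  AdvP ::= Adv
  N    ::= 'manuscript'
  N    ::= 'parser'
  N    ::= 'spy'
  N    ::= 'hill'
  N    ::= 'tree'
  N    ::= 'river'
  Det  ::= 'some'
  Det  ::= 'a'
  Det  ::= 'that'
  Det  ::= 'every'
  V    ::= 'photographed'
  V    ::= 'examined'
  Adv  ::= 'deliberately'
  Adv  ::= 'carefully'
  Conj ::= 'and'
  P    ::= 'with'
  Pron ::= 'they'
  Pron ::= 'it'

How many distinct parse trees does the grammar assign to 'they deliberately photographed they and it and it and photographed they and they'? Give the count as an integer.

Two of the 4 distinct bracketings:
[S [NP [Pron they]] [VP [AdvP [Adv deliberately]] [VP [VP [V photographed] [NP [NP [Pron they]] [Conj and] [NP [NP [Pron it]] [Conj and] [NP [Pron it]]]]] [Conj and] [VP [V photographed] [NP [NP [Pron they]] [Conj and] [NP [Pron they]]]]]]]
[S [NP [Pron they]] [VP [AdvP [Adv deliberately]] [VP [VP [V photographed] [NP [NP [NP [Pron they]] [Conj and] [NP [Pron it]]] [Conj and] [NP [Pron it]]]] [Conj and] [VP [V photographed] [NP [NP [Pron they]] [Conj and] [NP [Pron they]]]]]]]
The trees differ in how a recursive rule is bracketed over the same span.

4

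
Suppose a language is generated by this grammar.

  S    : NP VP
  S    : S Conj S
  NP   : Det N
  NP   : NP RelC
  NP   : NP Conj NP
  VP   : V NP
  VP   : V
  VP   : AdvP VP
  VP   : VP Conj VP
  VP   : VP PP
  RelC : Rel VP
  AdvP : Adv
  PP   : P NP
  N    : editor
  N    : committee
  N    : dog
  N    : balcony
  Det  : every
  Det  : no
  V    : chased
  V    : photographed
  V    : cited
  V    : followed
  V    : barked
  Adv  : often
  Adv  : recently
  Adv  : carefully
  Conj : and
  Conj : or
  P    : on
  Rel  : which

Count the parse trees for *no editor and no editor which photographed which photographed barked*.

Two of the 3 distinct bracketings:
[S [NP [NP [NP [NP [Det no] [N editor]] [Conj and] [NP [Det no] [N editor]]] [RelC [Rel which] [VP [V photographed]]]] [RelC [Rel which] [VP [V photographed]]]] [VP [V barked]]]
[S [NP [NP [NP [Det no] [N editor]] [Conj and] [NP [NP [Det no] [N editor]] [RelC [Rel which] [VP [V photographed]]]]] [RelC [Rel which] [VP [V photographed]]]] [VP [V barked]]]
The trees differ in how a recursive rule is bracketed over the same span.

3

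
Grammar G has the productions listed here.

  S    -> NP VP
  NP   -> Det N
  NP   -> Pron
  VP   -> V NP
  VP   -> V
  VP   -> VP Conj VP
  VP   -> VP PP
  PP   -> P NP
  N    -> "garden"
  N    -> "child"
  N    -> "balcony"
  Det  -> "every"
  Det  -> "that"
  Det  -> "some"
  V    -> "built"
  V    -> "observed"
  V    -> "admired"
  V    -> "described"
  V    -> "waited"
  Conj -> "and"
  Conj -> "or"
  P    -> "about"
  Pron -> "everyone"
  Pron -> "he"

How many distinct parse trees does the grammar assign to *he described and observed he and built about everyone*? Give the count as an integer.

Two of the 5 distinct bracketings:
[S [NP [Pron he]] [VP [VP [V described]] [Conj and] [VP [VP [V observed] [NP [Pron he]]] [Conj and] [VP [VP [V built]] [PP [P about] [NP [Pron everyone]]]]]]]
[S [NP [Pron he]] [VP [VP [V described]] [Conj and] [VP [VP [VP [V observed] [NP [Pron he]]] [Conj and] [VP [V built]]] [PP [P about] [NP [Pron everyone]]]]]]
The trees differ in how a recursive rule is bracketed over the same span.

5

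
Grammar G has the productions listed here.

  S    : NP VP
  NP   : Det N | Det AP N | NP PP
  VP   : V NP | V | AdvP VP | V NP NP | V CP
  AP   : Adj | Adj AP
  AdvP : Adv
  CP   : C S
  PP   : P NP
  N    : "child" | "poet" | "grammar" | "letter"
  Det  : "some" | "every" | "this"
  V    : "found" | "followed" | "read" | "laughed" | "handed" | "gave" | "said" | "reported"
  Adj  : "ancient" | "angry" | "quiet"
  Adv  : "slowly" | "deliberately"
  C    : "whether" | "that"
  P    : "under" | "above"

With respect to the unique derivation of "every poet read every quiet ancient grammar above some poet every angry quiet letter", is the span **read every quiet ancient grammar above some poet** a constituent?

No

[S [NP [Det every] [N poet]] [VP [V read] [NP [NP [Det every] [AP [Adj quiet] [AP [Adj ancient]]] [N grammar]] [PP [P above] [NP [Det some] [N poet]]]] [NP [Det every] [AP [Adj angry] [AP [Adj quiet]]] [N letter]]]]
The smallest constituent containing 'read every quiet ancient grammar above some poet' is the VP spanning 'read every quiet ancient grammar above some poet every angry quiet letter'; no single node in the tree dominates exactly the given words.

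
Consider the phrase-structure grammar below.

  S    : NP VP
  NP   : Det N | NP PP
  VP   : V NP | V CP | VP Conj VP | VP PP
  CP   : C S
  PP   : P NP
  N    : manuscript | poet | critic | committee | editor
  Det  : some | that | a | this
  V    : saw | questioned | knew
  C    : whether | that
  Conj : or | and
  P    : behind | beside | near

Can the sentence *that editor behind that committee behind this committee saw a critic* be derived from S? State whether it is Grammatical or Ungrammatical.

Grammatical

S
  NP
    NP
      Det: that
      N: editor
    PP
      P: behind
      NP
        NP
          Det: that
          N: committee
        PP
          P: behind
          NP
            Det: this
            N: committee
  VP
    V: saw
    NP
      Det: a
      N: critic
Every word is introduced by a lexical rule and the phrasal rules combine the resulting categories into a single S.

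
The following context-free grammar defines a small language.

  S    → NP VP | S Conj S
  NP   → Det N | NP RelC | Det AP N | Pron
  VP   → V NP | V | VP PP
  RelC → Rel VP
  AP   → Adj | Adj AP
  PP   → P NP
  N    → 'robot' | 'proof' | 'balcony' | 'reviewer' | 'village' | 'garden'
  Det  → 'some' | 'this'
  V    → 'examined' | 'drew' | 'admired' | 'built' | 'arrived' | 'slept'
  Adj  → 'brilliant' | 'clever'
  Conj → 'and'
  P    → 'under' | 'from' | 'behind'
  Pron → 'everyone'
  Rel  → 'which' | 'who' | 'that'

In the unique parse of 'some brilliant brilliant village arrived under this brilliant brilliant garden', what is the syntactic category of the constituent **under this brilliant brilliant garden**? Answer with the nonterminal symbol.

[S [NP [Det some] [AP [Adj brilliant] [AP [Adj brilliant]]] [N village]] [VP [VP [V arrived]] [PP [P under] [NP [Det this] [AP [Adj brilliant] [AP [Adj brilliant]]] [N garden]]]]]
The span 'under this brilliant brilliant garden' is the PP node built by PP → P NP.

PP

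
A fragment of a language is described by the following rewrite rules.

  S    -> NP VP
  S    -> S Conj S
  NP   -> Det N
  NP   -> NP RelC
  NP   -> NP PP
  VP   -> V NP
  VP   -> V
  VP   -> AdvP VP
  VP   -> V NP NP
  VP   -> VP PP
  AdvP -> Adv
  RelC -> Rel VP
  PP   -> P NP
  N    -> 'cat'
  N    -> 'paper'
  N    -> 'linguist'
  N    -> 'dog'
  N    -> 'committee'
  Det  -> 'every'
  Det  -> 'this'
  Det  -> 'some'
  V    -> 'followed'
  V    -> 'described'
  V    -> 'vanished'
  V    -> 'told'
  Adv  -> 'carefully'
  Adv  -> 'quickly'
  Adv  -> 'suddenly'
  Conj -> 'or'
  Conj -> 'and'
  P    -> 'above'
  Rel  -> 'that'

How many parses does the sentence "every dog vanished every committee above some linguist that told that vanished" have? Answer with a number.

4

Two of the 4 distinct bracketings:
[S [NP [Det every] [N dog]] [VP [V vanished] [NP [NP [NP [NP [Det every] [N committee]] [PP [P above] [NP [Det some] [N linguist]]]] [RelC [Rel that] [VP [V told]]]] [RelC [Rel that] [VP [V vanished]]]]]]
[S [NP [Det every] [N dog]] [VP [V vanished] [NP [NP [NP [Det every] [N committee]] [PP [P above] [NP [NP [Det some] [N linguist]] [RelC [Rel that] [VP [V told]]]]]] [RelC [Rel that] [VP [V vanished]]]]]]
The trees differ in how a recursive rule is bracketed over the same span.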